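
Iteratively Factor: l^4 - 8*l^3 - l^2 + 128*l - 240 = (l - 5)*(l^3 - 3*l^2 - 16*l + 48) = (l - 5)*(l - 4)*(l^2 + l - 12) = (l - 5)*(l - 4)*(l + 4)*(l - 3)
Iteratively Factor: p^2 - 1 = (p + 1)*(p - 1)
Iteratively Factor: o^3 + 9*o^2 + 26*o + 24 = (o + 2)*(o^2 + 7*o + 12) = (o + 2)*(o + 3)*(o + 4)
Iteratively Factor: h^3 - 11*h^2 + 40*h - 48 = (h - 4)*(h^2 - 7*h + 12) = (h - 4)^2*(h - 3)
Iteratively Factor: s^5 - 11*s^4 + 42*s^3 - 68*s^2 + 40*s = (s - 2)*(s^4 - 9*s^3 + 24*s^2 - 20*s) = s*(s - 2)*(s^3 - 9*s^2 + 24*s - 20) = s*(s - 2)^2*(s^2 - 7*s + 10) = s*(s - 5)*(s - 2)^2*(s - 2)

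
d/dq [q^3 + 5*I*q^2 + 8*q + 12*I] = 3*q^2 + 10*I*q + 8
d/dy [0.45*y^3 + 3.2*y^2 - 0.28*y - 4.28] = 1.35*y^2 + 6.4*y - 0.28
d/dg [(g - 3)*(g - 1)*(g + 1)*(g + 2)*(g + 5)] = 5*g^4 + 16*g^3 - 36*g^2 - 68*g + 11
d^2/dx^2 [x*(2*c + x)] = 2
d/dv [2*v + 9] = 2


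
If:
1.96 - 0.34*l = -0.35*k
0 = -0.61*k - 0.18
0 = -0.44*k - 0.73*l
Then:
No Solution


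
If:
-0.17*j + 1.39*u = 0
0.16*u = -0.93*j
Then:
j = 0.00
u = 0.00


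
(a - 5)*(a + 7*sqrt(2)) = a^2 - 5*a + 7*sqrt(2)*a - 35*sqrt(2)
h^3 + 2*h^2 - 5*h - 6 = (h - 2)*(h + 1)*(h + 3)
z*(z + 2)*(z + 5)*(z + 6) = z^4 + 13*z^3 + 52*z^2 + 60*z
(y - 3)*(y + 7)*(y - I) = y^3 + 4*y^2 - I*y^2 - 21*y - 4*I*y + 21*I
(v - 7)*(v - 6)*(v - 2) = v^3 - 15*v^2 + 68*v - 84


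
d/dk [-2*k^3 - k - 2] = -6*k^2 - 1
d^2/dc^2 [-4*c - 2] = 0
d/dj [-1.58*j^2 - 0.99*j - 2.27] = -3.16*j - 0.99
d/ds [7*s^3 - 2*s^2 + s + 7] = 21*s^2 - 4*s + 1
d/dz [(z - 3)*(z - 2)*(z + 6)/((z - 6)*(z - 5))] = (z^4 - 22*z^3 + 103*z^2 - 12*z - 324)/(z^4 - 22*z^3 + 181*z^2 - 660*z + 900)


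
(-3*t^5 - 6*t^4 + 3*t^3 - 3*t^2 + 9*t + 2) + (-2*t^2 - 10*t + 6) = -3*t^5 - 6*t^4 + 3*t^3 - 5*t^2 - t + 8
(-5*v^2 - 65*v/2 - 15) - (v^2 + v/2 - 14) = -6*v^2 - 33*v - 1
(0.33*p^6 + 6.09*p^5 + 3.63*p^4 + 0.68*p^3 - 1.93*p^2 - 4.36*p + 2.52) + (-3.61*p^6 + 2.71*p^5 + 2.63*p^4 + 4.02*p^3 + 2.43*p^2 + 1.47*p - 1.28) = -3.28*p^6 + 8.8*p^5 + 6.26*p^4 + 4.7*p^3 + 0.5*p^2 - 2.89*p + 1.24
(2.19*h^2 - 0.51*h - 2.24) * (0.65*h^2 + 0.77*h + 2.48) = 1.4235*h^4 + 1.3548*h^3 + 3.5825*h^2 - 2.9896*h - 5.5552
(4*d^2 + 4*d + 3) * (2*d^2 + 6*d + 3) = 8*d^4 + 32*d^3 + 42*d^2 + 30*d + 9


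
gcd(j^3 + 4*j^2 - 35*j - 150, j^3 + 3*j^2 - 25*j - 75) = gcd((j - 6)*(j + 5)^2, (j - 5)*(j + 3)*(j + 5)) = j + 5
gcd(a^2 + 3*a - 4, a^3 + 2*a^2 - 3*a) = a - 1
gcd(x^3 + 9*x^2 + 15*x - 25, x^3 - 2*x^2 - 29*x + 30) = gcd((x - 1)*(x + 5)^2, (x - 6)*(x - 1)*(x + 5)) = x^2 + 4*x - 5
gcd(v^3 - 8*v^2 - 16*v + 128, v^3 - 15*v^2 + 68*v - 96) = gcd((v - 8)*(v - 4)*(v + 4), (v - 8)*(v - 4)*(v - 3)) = v^2 - 12*v + 32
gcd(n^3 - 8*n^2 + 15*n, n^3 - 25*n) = n^2 - 5*n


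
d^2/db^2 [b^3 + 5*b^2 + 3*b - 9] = 6*b + 10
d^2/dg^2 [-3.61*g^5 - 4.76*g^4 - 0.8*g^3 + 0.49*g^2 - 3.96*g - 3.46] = -72.2*g^3 - 57.12*g^2 - 4.8*g + 0.98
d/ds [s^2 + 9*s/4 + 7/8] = 2*s + 9/4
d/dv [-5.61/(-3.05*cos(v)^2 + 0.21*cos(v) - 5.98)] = (34.221*cos(v) - 1.1781)*sin(v)/(3.05*cos(v)^2 - 0.21*cos(v) + 5.98)^2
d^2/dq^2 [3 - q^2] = -2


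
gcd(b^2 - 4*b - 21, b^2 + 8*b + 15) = b + 3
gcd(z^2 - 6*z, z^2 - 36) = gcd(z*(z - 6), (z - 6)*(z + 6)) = z - 6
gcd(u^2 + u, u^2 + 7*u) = u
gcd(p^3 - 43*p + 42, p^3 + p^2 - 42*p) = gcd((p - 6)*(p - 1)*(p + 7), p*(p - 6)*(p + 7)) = p^2 + p - 42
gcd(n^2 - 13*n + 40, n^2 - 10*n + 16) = n - 8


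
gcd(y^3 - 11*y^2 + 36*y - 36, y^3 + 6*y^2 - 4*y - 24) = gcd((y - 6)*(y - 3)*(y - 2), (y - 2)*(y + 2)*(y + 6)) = y - 2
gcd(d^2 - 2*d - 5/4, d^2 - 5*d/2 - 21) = 1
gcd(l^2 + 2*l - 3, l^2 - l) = l - 1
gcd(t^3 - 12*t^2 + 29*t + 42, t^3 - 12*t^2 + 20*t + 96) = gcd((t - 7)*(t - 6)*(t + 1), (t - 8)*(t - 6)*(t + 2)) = t - 6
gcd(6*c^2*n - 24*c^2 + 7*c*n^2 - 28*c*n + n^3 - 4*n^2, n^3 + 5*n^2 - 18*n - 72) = n - 4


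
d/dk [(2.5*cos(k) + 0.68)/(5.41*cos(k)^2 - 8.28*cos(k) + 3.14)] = (13.525*cos(k)^2 + 7.3576*cos(k) - 13.4804)*sin(k)/(29.2681*cos(k)^4 - 89.5896*cos(k)^3 + 102.5332*cos(k)^2 - 51.9984*cos(k) + 9.8596)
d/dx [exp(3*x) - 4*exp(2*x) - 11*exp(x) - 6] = (3*exp(2*x) - 8*exp(x) - 11)*exp(x)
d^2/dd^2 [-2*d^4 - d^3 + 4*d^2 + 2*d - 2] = -24*d^2 - 6*d + 8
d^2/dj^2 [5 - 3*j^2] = -6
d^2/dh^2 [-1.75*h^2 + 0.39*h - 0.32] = -3.50000000000000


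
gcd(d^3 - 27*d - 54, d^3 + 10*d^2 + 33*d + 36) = d^2 + 6*d + 9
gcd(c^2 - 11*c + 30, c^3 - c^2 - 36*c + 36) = c - 6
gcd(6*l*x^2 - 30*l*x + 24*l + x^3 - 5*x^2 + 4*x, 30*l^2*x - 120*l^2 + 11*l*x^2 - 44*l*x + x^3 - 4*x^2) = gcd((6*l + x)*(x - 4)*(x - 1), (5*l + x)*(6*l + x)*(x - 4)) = 6*l*x - 24*l + x^2 - 4*x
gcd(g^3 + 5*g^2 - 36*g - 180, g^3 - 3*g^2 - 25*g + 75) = g + 5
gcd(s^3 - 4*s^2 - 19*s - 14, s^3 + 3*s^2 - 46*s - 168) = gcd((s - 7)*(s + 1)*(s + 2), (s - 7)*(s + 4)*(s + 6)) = s - 7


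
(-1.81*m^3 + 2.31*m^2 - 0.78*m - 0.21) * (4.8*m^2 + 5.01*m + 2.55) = -8.688*m^5 + 2.0199*m^4 + 3.2136*m^3 + 0.974699999999999*m^2 - 3.0411*m - 0.5355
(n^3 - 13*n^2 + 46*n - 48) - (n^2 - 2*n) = n^3 - 14*n^2 + 48*n - 48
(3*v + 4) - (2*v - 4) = v + 8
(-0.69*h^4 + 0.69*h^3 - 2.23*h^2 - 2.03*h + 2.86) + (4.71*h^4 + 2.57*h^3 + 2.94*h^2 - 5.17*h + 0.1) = 4.02*h^4 + 3.26*h^3 + 0.71*h^2 - 7.2*h + 2.96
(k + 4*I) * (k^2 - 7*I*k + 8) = k^3 - 3*I*k^2 + 36*k + 32*I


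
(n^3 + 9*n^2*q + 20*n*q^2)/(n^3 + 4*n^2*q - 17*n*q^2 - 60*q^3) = n*(-n - 4*q)/(-n^2 + n*q + 12*q^2)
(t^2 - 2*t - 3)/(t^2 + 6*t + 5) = (t - 3)/(t + 5)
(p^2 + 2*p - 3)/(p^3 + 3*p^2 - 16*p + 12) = (p + 3)/(p^2 + 4*p - 12)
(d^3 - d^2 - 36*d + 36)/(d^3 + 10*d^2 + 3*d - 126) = (d^2 - 7*d + 6)/(d^2 + 4*d - 21)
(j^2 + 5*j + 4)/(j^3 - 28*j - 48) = (j + 1)/(j^2 - 4*j - 12)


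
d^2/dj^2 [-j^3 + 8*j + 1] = -6*j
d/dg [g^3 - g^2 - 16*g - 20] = 3*g^2 - 2*g - 16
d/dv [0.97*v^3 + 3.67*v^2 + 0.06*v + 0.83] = 2.91*v^2 + 7.34*v + 0.06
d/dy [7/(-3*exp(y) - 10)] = 21*exp(y)/(3*exp(y) + 10)^2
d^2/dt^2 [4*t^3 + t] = 24*t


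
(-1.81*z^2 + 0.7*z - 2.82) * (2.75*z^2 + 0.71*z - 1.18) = -4.9775*z^4 + 0.6399*z^3 - 5.1222*z^2 - 2.8282*z + 3.3276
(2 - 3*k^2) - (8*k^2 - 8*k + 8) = -11*k^2 + 8*k - 6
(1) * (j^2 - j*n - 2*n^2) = j^2 - j*n - 2*n^2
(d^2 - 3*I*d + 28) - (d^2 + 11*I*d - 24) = -14*I*d + 52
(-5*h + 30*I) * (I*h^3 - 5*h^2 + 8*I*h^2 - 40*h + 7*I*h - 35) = -5*I*h^4 - 5*h^3 - 40*I*h^3 - 40*h^2 - 185*I*h^2 - 35*h - 1200*I*h - 1050*I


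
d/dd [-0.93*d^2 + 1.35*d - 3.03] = 1.35 - 1.86*d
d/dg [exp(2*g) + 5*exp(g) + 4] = (2*exp(g) + 5)*exp(g)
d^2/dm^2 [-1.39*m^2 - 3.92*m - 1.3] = -2.78000000000000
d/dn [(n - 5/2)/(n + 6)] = 17/(2*(n + 6)^2)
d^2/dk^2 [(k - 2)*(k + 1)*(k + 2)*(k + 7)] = 12*k^2 + 48*k + 6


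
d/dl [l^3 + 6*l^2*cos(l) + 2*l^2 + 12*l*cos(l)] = -6*l^2*sin(l) + 3*l^2 + 12*sqrt(2)*l*cos(l + pi/4) + 4*l + 12*cos(l)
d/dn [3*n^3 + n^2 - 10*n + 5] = 9*n^2 + 2*n - 10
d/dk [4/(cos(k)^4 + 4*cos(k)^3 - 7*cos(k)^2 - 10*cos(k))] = 8*(2*cos(k)^3 + 6*cos(k)^2 - 7*cos(k) - 5)*sin(k)/((cos(k)^3 + 4*cos(k)^2 - 7*cos(k) - 10)^2*cos(k)^2)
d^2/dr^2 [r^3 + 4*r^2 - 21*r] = 6*r + 8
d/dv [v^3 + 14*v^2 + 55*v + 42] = 3*v^2 + 28*v + 55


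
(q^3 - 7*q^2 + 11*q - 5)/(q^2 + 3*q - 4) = (q^2 - 6*q + 5)/(q + 4)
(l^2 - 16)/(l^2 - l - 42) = (16 - l^2)/(-l^2 + l + 42)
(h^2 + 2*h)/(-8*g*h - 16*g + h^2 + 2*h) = -h/(8*g - h)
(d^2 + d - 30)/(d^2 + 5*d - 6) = (d - 5)/(d - 1)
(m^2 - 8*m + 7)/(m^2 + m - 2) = (m - 7)/(m + 2)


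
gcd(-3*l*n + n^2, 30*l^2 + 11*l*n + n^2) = 1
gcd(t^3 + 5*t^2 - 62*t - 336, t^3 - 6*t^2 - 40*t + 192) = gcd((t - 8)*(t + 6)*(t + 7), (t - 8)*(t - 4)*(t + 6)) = t^2 - 2*t - 48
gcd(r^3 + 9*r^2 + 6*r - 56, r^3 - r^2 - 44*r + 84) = r^2 + 5*r - 14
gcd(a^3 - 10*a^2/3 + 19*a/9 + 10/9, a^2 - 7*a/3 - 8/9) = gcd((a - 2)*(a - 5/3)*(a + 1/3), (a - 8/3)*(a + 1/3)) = a + 1/3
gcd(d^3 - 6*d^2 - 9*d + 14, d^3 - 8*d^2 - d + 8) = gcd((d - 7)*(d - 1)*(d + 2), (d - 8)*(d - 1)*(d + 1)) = d - 1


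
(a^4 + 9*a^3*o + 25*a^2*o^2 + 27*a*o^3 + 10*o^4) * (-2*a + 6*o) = -2*a^5 - 12*a^4*o + 4*a^3*o^2 + 96*a^2*o^3 + 142*a*o^4 + 60*o^5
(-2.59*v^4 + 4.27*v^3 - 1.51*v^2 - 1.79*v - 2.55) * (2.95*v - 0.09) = -7.6405*v^5 + 12.8296*v^4 - 4.8388*v^3 - 5.1446*v^2 - 7.3614*v + 0.2295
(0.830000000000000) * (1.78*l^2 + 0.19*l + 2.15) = 1.4774*l^2 + 0.1577*l + 1.7845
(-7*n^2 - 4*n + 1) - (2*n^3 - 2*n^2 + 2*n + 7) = -2*n^3 - 5*n^2 - 6*n - 6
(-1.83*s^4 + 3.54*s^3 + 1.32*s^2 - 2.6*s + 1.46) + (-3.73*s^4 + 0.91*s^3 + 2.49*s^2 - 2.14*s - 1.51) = -5.56*s^4 + 4.45*s^3 + 3.81*s^2 - 4.74*s - 0.05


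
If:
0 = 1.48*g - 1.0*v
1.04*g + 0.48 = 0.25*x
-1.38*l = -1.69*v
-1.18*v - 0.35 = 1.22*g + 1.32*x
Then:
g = -0.34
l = -0.62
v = -0.50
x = 0.50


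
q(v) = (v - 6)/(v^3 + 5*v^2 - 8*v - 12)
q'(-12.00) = 0.01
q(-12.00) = 0.02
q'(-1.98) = -0.46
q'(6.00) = 0.00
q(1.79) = 0.92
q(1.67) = 0.64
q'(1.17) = 0.15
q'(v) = (v - 6)*(-3*v^2 - 10*v + 8)/(v^3 + 5*v^2 - 8*v - 12)^2 + 1/(v^3 + 5*v^2 - 8*v - 12) = (v^3 + 5*v^2 - 8*v - (v - 6)*(3*v^2 + 10*v - 8) - 12)/(v^3 + 5*v^2 - 8*v - 12)^2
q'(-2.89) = -0.09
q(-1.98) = -0.51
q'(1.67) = 1.47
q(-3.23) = -0.29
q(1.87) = 1.41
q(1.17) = 0.37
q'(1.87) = 9.81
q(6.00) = 0.00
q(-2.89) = -0.31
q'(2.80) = 0.23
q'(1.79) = 3.72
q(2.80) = -0.12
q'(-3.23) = -0.05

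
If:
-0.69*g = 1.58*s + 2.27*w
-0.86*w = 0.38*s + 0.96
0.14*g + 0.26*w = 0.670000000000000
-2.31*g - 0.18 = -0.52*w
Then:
No Solution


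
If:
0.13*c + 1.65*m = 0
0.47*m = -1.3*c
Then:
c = 0.00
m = 0.00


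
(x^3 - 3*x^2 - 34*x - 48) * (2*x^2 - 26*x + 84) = 2*x^5 - 32*x^4 + 94*x^3 + 536*x^2 - 1608*x - 4032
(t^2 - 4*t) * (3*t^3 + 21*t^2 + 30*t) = 3*t^5 + 9*t^4 - 54*t^3 - 120*t^2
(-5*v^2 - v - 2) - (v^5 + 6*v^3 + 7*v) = -v^5 - 6*v^3 - 5*v^2 - 8*v - 2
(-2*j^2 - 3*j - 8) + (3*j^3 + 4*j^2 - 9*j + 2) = 3*j^3 + 2*j^2 - 12*j - 6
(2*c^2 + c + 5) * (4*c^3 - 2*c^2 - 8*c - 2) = 8*c^5 + 2*c^3 - 22*c^2 - 42*c - 10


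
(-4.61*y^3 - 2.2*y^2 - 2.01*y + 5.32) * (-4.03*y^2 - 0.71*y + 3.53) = 18.5783*y^5 + 12.1391*y^4 - 6.611*y^3 - 27.7785*y^2 - 10.8725*y + 18.7796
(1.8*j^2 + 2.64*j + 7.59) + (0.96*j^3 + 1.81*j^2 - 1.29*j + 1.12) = 0.96*j^3 + 3.61*j^2 + 1.35*j + 8.71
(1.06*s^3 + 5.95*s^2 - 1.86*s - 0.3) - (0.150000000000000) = 1.06*s^3 + 5.95*s^2 - 1.86*s - 0.45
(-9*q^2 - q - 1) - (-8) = -9*q^2 - q + 7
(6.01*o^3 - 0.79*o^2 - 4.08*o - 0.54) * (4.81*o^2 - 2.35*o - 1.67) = 28.9081*o^5 - 17.9234*o^4 - 27.805*o^3 + 8.3099*o^2 + 8.0826*o + 0.9018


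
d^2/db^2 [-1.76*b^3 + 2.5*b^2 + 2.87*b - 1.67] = 5.0 - 10.56*b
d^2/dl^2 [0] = 0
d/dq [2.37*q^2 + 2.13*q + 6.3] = 4.74*q + 2.13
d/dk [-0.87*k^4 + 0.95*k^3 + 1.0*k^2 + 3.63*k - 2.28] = -3.48*k^3 + 2.85*k^2 + 2.0*k + 3.63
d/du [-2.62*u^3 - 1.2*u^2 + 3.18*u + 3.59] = -7.86*u^2 - 2.4*u + 3.18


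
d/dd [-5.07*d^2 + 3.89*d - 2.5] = 3.89 - 10.14*d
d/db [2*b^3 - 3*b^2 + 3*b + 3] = 6*b^2 - 6*b + 3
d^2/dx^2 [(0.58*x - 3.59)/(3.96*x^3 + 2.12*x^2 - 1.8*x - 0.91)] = (54.571968*x^5 - 646.348032*x^4 - 468.738304*x^3 + 81.8088*x^2 + 11.288712*x - 39.014936)/(62.099136*x^9 + 99.734976*x^8 - 31.287168*x^7 - 123.9508*x^6 - 31.616352*x^5 + 47.255568*x^4 + 24.841188*x^3 - 3.578484*x^2 - 4.47174*x - 0.753571)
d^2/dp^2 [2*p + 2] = 0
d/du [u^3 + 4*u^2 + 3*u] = 3*u^2 + 8*u + 3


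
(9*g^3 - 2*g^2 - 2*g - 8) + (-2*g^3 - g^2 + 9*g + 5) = 7*g^3 - 3*g^2 + 7*g - 3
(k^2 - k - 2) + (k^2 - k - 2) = 2*k^2 - 2*k - 4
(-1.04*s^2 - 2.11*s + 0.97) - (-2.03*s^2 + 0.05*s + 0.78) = 0.99*s^2 - 2.16*s + 0.19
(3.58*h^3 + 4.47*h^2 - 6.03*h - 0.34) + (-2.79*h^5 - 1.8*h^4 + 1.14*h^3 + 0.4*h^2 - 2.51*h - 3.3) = -2.79*h^5 - 1.8*h^4 + 4.72*h^3 + 4.87*h^2 - 8.54*h - 3.64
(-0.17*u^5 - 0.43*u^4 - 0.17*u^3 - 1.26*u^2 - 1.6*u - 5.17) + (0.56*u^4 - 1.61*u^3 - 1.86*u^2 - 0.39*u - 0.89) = -0.17*u^5 + 0.13*u^4 - 1.78*u^3 - 3.12*u^2 - 1.99*u - 6.06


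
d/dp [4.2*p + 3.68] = 4.20000000000000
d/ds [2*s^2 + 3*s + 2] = 4*s + 3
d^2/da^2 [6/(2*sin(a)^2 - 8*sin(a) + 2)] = 6*(-2*sin(a)^4 + 6*sin(a)^3 - 3*sin(a)^2 - 14*sin(a) + 15)/(sin(a)^2 - 4*sin(a) + 1)^3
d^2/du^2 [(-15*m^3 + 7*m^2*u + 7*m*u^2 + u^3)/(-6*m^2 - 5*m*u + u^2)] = m^2*(-846*m^3 + 918*m^2*u + 342*m*u^2 + 146*u^3)/(-216*m^6 - 540*m^5*u - 342*m^4*u^2 + 55*m^3*u^3 + 57*m^2*u^4 - 15*m*u^5 + u^6)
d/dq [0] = 0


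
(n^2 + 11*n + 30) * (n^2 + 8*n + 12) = n^4 + 19*n^3 + 130*n^2 + 372*n + 360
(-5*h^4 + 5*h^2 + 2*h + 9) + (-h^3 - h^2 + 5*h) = -5*h^4 - h^3 + 4*h^2 + 7*h + 9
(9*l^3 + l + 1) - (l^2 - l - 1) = 9*l^3 - l^2 + 2*l + 2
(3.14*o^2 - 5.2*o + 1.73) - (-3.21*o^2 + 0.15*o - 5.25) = 6.35*o^2 - 5.35*o + 6.98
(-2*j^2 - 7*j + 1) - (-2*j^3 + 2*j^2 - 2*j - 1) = 2*j^3 - 4*j^2 - 5*j + 2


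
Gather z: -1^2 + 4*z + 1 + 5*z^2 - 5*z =5*z^2 - z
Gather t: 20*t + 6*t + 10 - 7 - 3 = 26*t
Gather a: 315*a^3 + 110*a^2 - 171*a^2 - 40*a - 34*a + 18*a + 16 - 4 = 315*a^3 - 61*a^2 - 56*a + 12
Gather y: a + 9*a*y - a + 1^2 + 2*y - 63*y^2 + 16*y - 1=-63*y^2 + y*(9*a + 18)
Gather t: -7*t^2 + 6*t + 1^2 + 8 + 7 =-7*t^2 + 6*t + 16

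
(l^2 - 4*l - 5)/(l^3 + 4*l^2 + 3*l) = (l - 5)/(l*(l + 3))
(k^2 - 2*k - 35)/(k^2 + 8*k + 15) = (k - 7)/(k + 3)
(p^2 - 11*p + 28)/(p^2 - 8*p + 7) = (p - 4)/(p - 1)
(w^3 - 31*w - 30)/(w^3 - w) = (w^2 - w - 30)/(w*(w - 1))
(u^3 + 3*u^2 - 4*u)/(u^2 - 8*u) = (u^2 + 3*u - 4)/(u - 8)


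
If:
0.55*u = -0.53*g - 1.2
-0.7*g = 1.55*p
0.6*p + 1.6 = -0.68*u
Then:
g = 0.13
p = -0.06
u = -2.30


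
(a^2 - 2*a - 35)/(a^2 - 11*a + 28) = (a + 5)/(a - 4)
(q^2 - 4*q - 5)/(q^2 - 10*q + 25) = (q + 1)/(q - 5)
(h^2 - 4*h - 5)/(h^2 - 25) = (h + 1)/(h + 5)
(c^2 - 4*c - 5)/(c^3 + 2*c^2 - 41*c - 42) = (c - 5)/(c^2 + c - 42)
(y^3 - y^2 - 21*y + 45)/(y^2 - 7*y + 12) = (y^2 + 2*y - 15)/(y - 4)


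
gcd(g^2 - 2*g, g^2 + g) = g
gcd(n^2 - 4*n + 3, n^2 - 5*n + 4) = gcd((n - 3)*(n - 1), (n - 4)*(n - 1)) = n - 1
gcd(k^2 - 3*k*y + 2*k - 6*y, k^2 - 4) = k + 2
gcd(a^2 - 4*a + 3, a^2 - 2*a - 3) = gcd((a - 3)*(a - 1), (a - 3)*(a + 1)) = a - 3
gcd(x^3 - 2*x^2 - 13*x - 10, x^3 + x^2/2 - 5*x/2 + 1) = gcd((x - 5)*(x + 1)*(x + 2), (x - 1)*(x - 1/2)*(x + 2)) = x + 2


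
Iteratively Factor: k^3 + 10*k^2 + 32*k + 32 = (k + 4)*(k^2 + 6*k + 8) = (k + 4)^2*(k + 2)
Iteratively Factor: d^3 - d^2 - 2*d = (d + 1)*(d^2 - 2*d) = (d - 2)*(d + 1)*(d)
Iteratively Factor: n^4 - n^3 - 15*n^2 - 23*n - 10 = (n + 1)*(n^3 - 2*n^2 - 13*n - 10) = (n + 1)^2*(n^2 - 3*n - 10) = (n + 1)^2*(n + 2)*(n - 5)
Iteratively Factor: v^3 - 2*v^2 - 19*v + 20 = (v - 5)*(v^2 + 3*v - 4) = (v - 5)*(v - 1)*(v + 4)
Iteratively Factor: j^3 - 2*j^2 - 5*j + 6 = (j - 3)*(j^2 + j - 2) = (j - 3)*(j - 1)*(j + 2)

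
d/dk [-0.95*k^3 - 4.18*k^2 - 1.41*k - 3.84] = -2.85*k^2 - 8.36*k - 1.41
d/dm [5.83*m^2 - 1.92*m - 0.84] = 11.66*m - 1.92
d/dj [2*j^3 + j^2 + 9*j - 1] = 6*j^2 + 2*j + 9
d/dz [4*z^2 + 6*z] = 8*z + 6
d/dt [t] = 1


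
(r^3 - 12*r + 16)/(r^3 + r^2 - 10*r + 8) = (r - 2)/(r - 1)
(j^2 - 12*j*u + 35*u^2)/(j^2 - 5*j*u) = (j - 7*u)/j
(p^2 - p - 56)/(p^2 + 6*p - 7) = (p - 8)/(p - 1)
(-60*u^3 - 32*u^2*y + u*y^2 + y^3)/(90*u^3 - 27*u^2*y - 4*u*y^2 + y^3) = (2*u + y)/(-3*u + y)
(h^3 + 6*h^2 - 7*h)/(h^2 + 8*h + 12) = h*(h^2 + 6*h - 7)/(h^2 + 8*h + 12)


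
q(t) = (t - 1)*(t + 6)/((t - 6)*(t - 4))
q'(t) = (t - 1)/((t - 6)*(t - 4)) + (t + 6)/((t - 6)*(t - 4)) - (t - 1)*(t + 6)/((t - 6)*(t - 4)^2) - (t - 1)*(t + 6)/((t - 6)^2*(t - 4)) = 15*(-t^2 + 4*t + 4)/(t^4 - 20*t^3 + 148*t^2 - 480*t + 576)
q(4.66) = -44.12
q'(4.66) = 17.73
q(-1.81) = -0.26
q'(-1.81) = -0.05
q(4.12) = -139.96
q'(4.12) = 1033.18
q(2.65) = 3.16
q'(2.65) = 5.56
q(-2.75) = -0.21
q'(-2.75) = -0.06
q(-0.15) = -0.26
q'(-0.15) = 0.08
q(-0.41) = -0.28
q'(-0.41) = 0.04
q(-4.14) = -0.12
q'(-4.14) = -0.07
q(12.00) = 4.12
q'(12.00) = -0.60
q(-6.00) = 0.00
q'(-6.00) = -0.06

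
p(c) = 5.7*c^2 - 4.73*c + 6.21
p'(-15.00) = -175.73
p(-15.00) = 1359.66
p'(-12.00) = -141.53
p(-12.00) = 883.77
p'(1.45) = 11.80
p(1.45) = 11.34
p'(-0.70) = -12.71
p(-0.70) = 12.31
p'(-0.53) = -10.77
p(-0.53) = 10.32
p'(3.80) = 38.59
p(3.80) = 70.54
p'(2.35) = 22.06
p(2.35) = 26.57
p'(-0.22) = -7.24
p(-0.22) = 7.53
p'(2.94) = 28.79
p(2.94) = 41.57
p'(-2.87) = -37.45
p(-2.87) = 66.74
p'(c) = 11.4*c - 4.73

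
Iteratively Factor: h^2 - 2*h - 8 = (h + 2)*(h - 4)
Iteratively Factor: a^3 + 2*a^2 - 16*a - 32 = (a + 2)*(a^2 - 16) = (a - 4)*(a + 2)*(a + 4)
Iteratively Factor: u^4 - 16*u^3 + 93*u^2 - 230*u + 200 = (u - 5)*(u^3 - 11*u^2 + 38*u - 40) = (u - 5)^2*(u^2 - 6*u + 8) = (u - 5)^2*(u - 2)*(u - 4)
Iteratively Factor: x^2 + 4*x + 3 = (x + 1)*(x + 3)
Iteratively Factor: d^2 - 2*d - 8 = (d - 4)*(d + 2)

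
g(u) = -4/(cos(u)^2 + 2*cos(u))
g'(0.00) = 0.00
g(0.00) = -1.33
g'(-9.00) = 0.30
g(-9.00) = 4.03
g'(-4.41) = -20.87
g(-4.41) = 7.89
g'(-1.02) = 5.95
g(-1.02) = -3.03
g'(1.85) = -24.67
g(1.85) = 8.42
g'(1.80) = -37.11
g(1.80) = 9.93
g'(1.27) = -21.40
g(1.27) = -5.88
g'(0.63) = -1.66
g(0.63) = -1.76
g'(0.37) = -0.75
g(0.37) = -1.46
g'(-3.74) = -0.83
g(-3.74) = 4.12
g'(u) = -4*(2*sin(u)*cos(u) + 2*sin(u))/(cos(u)^2 + 2*cos(u))^2 = -(8*sin(u)/cos(u)^2 + 8*tan(u))/(cos(u) + 2)^2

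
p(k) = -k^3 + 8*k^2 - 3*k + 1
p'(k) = -3*k^2 + 16*k - 3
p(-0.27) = 2.41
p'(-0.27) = -7.54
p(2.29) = 24.07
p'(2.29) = 17.91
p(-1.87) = 41.12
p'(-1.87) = -43.41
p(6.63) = 41.33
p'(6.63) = -28.79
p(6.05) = 54.22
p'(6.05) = -16.01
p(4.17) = 55.09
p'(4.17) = 11.55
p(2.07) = 20.20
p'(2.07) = 17.27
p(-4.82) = 313.30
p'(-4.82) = -149.82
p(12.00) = -611.00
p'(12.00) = -243.00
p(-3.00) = 109.00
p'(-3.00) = -78.00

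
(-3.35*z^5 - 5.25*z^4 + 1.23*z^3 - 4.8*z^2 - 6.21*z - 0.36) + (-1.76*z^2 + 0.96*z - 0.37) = -3.35*z^5 - 5.25*z^4 + 1.23*z^3 - 6.56*z^2 - 5.25*z - 0.73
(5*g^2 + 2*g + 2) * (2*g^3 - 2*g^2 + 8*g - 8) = 10*g^5 - 6*g^4 + 40*g^3 - 28*g^2 - 16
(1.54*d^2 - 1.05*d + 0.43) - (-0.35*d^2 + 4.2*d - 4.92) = 1.89*d^2 - 5.25*d + 5.35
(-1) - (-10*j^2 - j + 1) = 10*j^2 + j - 2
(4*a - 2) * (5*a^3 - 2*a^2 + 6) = 20*a^4 - 18*a^3 + 4*a^2 + 24*a - 12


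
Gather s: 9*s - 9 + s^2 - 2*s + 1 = s^2 + 7*s - 8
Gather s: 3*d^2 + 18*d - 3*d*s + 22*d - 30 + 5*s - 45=3*d^2 + 40*d + s*(5 - 3*d) - 75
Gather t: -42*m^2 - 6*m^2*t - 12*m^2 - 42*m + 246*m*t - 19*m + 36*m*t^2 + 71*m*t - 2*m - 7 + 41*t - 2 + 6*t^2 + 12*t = -54*m^2 - 63*m + t^2*(36*m + 6) + t*(-6*m^2 + 317*m + 53) - 9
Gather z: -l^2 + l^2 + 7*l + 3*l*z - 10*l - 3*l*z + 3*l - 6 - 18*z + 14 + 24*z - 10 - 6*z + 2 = 0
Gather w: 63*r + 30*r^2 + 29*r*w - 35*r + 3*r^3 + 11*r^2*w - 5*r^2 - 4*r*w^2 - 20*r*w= 3*r^3 + 25*r^2 - 4*r*w^2 + 28*r + w*(11*r^2 + 9*r)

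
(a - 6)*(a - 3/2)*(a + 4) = a^3 - 7*a^2/2 - 21*a + 36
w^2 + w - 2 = (w - 1)*(w + 2)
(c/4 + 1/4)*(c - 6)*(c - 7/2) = c^3/4 - 17*c^2/8 + 23*c/8 + 21/4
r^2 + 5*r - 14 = (r - 2)*(r + 7)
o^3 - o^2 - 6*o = o*(o - 3)*(o + 2)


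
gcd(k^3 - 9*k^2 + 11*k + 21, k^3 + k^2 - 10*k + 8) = 1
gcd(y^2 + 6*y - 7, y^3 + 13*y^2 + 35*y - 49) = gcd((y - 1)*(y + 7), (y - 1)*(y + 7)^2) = y^2 + 6*y - 7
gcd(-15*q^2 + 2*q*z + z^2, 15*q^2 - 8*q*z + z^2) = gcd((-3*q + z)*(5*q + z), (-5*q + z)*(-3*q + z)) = -3*q + z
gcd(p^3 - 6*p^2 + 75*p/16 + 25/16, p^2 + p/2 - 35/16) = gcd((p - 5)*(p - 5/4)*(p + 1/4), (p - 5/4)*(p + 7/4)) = p - 5/4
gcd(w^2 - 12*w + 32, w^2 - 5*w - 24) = w - 8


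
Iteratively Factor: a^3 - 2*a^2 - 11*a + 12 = (a + 3)*(a^2 - 5*a + 4) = (a - 1)*(a + 3)*(a - 4)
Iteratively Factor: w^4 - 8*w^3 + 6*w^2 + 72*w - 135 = (w + 3)*(w^3 - 11*w^2 + 39*w - 45) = (w - 3)*(w + 3)*(w^2 - 8*w + 15) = (w - 5)*(w - 3)*(w + 3)*(w - 3)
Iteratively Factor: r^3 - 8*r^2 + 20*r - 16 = (r - 2)*(r^2 - 6*r + 8) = (r - 4)*(r - 2)*(r - 2)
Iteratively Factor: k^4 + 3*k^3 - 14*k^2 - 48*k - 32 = (k + 1)*(k^3 + 2*k^2 - 16*k - 32) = (k + 1)*(k + 4)*(k^2 - 2*k - 8) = (k + 1)*(k + 2)*(k + 4)*(k - 4)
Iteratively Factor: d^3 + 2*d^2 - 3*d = (d - 1)*(d^2 + 3*d) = d*(d - 1)*(d + 3)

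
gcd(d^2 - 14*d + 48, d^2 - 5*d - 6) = d - 6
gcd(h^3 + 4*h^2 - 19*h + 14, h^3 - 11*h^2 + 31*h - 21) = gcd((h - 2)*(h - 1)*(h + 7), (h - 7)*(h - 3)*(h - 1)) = h - 1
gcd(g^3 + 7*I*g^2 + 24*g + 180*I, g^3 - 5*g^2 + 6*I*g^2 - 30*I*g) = g + 6*I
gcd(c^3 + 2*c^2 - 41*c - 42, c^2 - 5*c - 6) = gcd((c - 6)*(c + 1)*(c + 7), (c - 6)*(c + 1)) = c^2 - 5*c - 6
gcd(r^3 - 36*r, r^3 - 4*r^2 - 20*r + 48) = r - 6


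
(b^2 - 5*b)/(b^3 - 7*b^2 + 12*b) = (b - 5)/(b^2 - 7*b + 12)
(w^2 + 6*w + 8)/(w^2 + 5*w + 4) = (w + 2)/(w + 1)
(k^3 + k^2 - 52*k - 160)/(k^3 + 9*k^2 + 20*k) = (k - 8)/k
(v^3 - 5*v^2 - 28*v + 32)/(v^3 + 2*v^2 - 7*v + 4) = (v - 8)/(v - 1)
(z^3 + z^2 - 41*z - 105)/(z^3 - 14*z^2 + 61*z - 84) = (z^2 + 8*z + 15)/(z^2 - 7*z + 12)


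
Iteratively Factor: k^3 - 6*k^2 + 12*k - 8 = (k - 2)*(k^2 - 4*k + 4) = (k - 2)^2*(k - 2)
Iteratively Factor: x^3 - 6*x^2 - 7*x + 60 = (x - 5)*(x^2 - x - 12) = (x - 5)*(x - 4)*(x + 3)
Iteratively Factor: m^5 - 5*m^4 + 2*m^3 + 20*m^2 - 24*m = (m + 2)*(m^4 - 7*m^3 + 16*m^2 - 12*m) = (m - 2)*(m + 2)*(m^3 - 5*m^2 + 6*m) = m*(m - 2)*(m + 2)*(m^2 - 5*m + 6) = m*(m - 2)^2*(m + 2)*(m - 3)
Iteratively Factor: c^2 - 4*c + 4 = (c - 2)*(c - 2)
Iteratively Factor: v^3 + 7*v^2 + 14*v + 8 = (v + 1)*(v^2 + 6*v + 8) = (v + 1)*(v + 4)*(v + 2)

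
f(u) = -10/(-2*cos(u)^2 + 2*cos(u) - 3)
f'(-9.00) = 0.55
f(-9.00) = 1.54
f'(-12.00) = 0.99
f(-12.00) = 3.65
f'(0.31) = 0.65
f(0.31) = 3.44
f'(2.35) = -1.18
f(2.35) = 1.85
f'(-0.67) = -1.00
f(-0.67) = 3.76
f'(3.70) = 0.76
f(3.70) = 1.63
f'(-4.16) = -1.65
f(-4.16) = 2.17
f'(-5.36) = 0.52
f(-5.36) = 3.97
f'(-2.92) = 0.28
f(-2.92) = 1.46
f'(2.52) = -0.86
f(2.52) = 1.68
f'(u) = -10*(-4*sin(u)*cos(u) + 2*sin(u))/(-2*cos(u)^2 + 2*cos(u) - 3)^2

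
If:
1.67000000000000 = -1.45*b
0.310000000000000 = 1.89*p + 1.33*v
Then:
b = -1.15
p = 0.164021164021164 - 0.703703703703704*v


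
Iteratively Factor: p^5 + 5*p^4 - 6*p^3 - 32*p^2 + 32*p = (p + 4)*(p^4 + p^3 - 10*p^2 + 8*p) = (p - 2)*(p + 4)*(p^3 + 3*p^2 - 4*p) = (p - 2)*(p - 1)*(p + 4)*(p^2 + 4*p) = (p - 2)*(p - 1)*(p + 4)^2*(p)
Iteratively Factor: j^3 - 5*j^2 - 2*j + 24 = (j + 2)*(j^2 - 7*j + 12) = (j - 4)*(j + 2)*(j - 3)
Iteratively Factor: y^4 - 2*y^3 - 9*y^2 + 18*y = (y - 3)*(y^3 + y^2 - 6*y) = y*(y - 3)*(y^2 + y - 6) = y*(y - 3)*(y + 3)*(y - 2)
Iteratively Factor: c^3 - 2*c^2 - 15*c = (c - 5)*(c^2 + 3*c) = c*(c - 5)*(c + 3)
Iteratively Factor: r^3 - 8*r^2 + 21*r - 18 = (r - 2)*(r^2 - 6*r + 9) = (r - 3)*(r - 2)*(r - 3)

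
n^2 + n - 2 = (n - 1)*(n + 2)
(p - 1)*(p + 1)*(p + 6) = p^3 + 6*p^2 - p - 6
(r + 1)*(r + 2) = r^2 + 3*r + 2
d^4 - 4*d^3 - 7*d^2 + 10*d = d*(d - 5)*(d - 1)*(d + 2)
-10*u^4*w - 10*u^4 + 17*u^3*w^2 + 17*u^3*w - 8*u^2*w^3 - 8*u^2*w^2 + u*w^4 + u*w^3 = (-5*u + w)*(-2*u + w)*(-u + w)*(u*w + u)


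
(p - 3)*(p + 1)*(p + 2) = p^3 - 7*p - 6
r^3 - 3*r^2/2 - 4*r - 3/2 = (r - 3)*(r + 1/2)*(r + 1)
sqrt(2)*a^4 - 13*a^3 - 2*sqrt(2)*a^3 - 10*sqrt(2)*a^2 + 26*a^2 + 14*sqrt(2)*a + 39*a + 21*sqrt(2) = (a - 3)*(a + 1)*(a - 7*sqrt(2))*(sqrt(2)*a + 1)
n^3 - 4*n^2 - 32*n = n*(n - 8)*(n + 4)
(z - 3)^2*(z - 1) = z^3 - 7*z^2 + 15*z - 9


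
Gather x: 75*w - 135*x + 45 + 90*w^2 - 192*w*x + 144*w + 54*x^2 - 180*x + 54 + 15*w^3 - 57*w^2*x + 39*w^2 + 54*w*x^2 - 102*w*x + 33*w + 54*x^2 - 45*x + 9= 15*w^3 + 129*w^2 + 252*w + x^2*(54*w + 108) + x*(-57*w^2 - 294*w - 360) + 108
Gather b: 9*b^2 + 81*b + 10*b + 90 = 9*b^2 + 91*b + 90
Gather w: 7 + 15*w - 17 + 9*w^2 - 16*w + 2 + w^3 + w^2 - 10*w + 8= w^3 + 10*w^2 - 11*w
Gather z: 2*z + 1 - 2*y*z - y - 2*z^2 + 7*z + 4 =-y - 2*z^2 + z*(9 - 2*y) + 5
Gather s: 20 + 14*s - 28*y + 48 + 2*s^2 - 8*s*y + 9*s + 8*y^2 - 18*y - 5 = 2*s^2 + s*(23 - 8*y) + 8*y^2 - 46*y + 63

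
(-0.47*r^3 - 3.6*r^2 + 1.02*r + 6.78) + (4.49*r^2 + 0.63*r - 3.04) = -0.47*r^3 + 0.89*r^2 + 1.65*r + 3.74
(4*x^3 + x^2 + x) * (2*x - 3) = 8*x^4 - 10*x^3 - x^2 - 3*x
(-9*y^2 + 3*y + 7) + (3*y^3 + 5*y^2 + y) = 3*y^3 - 4*y^2 + 4*y + 7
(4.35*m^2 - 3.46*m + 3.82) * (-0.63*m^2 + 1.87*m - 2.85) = -2.7405*m^4 + 10.3143*m^3 - 21.2743*m^2 + 17.0044*m - 10.887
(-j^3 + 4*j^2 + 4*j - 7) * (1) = -j^3 + 4*j^2 + 4*j - 7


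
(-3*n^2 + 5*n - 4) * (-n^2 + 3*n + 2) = 3*n^4 - 14*n^3 + 13*n^2 - 2*n - 8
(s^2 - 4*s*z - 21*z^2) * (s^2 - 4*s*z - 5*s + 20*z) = s^4 - 8*s^3*z - 5*s^3 - 5*s^2*z^2 + 40*s^2*z + 84*s*z^3 + 25*s*z^2 - 420*z^3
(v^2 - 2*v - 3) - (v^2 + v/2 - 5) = 2 - 5*v/2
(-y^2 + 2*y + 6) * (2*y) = -2*y^3 + 4*y^2 + 12*y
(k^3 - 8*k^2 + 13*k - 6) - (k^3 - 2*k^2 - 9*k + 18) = -6*k^2 + 22*k - 24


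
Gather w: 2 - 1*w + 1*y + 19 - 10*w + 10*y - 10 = -11*w + 11*y + 11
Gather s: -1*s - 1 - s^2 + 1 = -s^2 - s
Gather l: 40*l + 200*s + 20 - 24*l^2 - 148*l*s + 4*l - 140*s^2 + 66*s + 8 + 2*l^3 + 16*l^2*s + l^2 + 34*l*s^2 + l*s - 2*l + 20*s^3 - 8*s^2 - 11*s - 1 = 2*l^3 + l^2*(16*s - 23) + l*(34*s^2 - 147*s + 42) + 20*s^3 - 148*s^2 + 255*s + 27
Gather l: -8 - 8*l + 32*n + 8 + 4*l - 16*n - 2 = -4*l + 16*n - 2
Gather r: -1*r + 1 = 1 - r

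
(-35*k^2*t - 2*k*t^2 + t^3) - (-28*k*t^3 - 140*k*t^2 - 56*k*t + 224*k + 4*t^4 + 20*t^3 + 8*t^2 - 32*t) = -35*k^2*t + 28*k*t^3 + 138*k*t^2 + 56*k*t - 224*k - 4*t^4 - 19*t^3 - 8*t^2 + 32*t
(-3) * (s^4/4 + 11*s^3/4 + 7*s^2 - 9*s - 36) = -3*s^4/4 - 33*s^3/4 - 21*s^2 + 27*s + 108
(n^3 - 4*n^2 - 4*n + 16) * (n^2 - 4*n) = n^5 - 8*n^4 + 12*n^3 + 32*n^2 - 64*n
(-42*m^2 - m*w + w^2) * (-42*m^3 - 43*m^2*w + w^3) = 1764*m^5 + 1848*m^4*w + m^3*w^2 - 85*m^2*w^3 - m*w^4 + w^5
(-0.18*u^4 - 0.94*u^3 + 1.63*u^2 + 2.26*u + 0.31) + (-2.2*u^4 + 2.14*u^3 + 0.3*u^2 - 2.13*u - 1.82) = -2.38*u^4 + 1.2*u^3 + 1.93*u^2 + 0.13*u - 1.51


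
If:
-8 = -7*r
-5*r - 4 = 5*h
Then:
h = -68/35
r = 8/7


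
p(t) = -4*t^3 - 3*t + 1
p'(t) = -12*t^2 - 3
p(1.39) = -13.91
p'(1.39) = -26.19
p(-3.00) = 118.00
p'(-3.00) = -111.00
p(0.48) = -0.88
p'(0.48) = -5.76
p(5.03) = -523.14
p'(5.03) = -306.61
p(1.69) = -23.38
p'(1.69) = -37.27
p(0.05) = 0.85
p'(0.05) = -3.03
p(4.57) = -394.49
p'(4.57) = -253.62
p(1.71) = -24.13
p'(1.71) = -38.09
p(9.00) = -2942.00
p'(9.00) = -975.00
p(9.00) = -2942.00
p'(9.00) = -975.00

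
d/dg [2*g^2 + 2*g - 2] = 4*g + 2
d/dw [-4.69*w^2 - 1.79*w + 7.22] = -9.38*w - 1.79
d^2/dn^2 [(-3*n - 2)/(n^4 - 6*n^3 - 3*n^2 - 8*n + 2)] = 2*(4*(3*n + 2)*(-2*n^3 + 9*n^2 + 3*n + 4)^2 + 3*(4*n^3 - 18*n^2 - 6*n - (3*n + 2)*(-2*n^2 + 6*n + 1) - 8)*(-n^4 + 6*n^3 + 3*n^2 + 8*n - 2))/(-n^4 + 6*n^3 + 3*n^2 + 8*n - 2)^3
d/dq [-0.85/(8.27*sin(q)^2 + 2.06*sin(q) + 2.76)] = (14.059*sin(q) + 1.751)*cos(q)/(8.27*sin(q)^2 + 2.06*sin(q) + 2.76)^2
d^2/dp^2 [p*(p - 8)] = 2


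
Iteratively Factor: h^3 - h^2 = (h)*(h^2 - h) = h*(h - 1)*(h)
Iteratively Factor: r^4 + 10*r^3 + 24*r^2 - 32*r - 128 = (r + 4)*(r^3 + 6*r^2 - 32) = (r + 4)^2*(r^2 + 2*r - 8) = (r - 2)*(r + 4)^2*(r + 4)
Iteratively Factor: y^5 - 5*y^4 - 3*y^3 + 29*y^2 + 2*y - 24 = (y + 2)*(y^4 - 7*y^3 + 11*y^2 + 7*y - 12) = (y - 3)*(y + 2)*(y^3 - 4*y^2 - y + 4) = (y - 3)*(y + 1)*(y + 2)*(y^2 - 5*y + 4) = (y - 3)*(y - 1)*(y + 1)*(y + 2)*(y - 4)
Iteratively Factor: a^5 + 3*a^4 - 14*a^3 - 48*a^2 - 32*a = (a + 4)*(a^4 - a^3 - 10*a^2 - 8*a) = (a + 2)*(a + 4)*(a^3 - 3*a^2 - 4*a) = (a - 4)*(a + 2)*(a + 4)*(a^2 + a) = a*(a - 4)*(a + 2)*(a + 4)*(a + 1)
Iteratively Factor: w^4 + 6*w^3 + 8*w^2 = (w + 2)*(w^3 + 4*w^2) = (w + 2)*(w + 4)*(w^2) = w*(w + 2)*(w + 4)*(w)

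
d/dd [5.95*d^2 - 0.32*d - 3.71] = 11.9*d - 0.32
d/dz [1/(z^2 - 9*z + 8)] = (9 - 2*z)/(z^2 - 9*z + 8)^2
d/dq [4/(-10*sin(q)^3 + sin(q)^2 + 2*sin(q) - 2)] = 8*(15*sin(q)^2 - sin(q) - 1)*cos(q)/(10*sin(q)^3 - sin(q)^2 - 2*sin(q) + 2)^2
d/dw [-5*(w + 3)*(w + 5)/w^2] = 10*(4*w + 15)/w^3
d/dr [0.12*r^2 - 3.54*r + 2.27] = 0.24*r - 3.54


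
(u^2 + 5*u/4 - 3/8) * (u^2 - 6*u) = u^4 - 19*u^3/4 - 63*u^2/8 + 9*u/4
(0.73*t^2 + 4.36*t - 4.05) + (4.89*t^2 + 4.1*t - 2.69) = 5.62*t^2 + 8.46*t - 6.74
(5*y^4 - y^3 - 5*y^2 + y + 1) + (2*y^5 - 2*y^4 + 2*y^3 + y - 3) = 2*y^5 + 3*y^4 + y^3 - 5*y^2 + 2*y - 2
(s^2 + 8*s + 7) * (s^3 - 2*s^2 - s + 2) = s^5 + 6*s^4 - 10*s^3 - 20*s^2 + 9*s + 14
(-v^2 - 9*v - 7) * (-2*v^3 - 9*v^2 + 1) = 2*v^5 + 27*v^4 + 95*v^3 + 62*v^2 - 9*v - 7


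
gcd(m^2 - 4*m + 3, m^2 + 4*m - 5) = m - 1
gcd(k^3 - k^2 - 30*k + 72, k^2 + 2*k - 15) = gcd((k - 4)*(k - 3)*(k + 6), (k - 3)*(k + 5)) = k - 3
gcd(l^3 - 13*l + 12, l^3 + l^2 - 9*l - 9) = l - 3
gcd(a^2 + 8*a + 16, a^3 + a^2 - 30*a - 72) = a + 4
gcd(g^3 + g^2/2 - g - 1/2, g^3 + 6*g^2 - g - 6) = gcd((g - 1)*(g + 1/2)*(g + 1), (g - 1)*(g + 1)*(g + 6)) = g^2 - 1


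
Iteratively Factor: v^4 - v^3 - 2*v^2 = (v)*(v^3 - v^2 - 2*v) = v*(v + 1)*(v^2 - 2*v) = v^2*(v + 1)*(v - 2)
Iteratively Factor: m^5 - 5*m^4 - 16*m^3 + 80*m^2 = (m + 4)*(m^4 - 9*m^3 + 20*m^2) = (m - 5)*(m + 4)*(m^3 - 4*m^2) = m*(m - 5)*(m + 4)*(m^2 - 4*m) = m*(m - 5)*(m - 4)*(m + 4)*(m)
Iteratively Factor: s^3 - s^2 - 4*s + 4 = (s - 1)*(s^2 - 4) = (s - 1)*(s + 2)*(s - 2)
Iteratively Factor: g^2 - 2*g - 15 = (g + 3)*(g - 5)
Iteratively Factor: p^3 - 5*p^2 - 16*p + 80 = (p - 5)*(p^2 - 16) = (p - 5)*(p + 4)*(p - 4)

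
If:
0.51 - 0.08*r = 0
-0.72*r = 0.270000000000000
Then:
No Solution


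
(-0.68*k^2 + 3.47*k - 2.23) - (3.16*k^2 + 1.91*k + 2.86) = -3.84*k^2 + 1.56*k - 5.09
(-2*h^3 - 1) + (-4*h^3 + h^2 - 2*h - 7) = -6*h^3 + h^2 - 2*h - 8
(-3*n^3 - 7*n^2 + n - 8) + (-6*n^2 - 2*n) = -3*n^3 - 13*n^2 - n - 8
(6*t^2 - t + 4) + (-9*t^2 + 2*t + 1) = -3*t^2 + t + 5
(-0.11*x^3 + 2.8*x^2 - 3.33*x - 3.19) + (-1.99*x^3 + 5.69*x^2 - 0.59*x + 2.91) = -2.1*x^3 + 8.49*x^2 - 3.92*x - 0.28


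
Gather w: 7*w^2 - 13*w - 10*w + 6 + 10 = 7*w^2 - 23*w + 16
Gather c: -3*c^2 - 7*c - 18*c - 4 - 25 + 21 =-3*c^2 - 25*c - 8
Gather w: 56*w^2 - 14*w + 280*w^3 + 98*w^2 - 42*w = 280*w^3 + 154*w^2 - 56*w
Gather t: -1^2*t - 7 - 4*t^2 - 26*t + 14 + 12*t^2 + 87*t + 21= 8*t^2 + 60*t + 28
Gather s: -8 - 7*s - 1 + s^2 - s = s^2 - 8*s - 9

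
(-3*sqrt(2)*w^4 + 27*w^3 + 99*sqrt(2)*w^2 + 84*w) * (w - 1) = -3*sqrt(2)*w^5 + 3*sqrt(2)*w^4 + 27*w^4 - 27*w^3 + 99*sqrt(2)*w^3 - 99*sqrt(2)*w^2 + 84*w^2 - 84*w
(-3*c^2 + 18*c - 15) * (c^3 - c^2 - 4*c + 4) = -3*c^5 + 21*c^4 - 21*c^3 - 69*c^2 + 132*c - 60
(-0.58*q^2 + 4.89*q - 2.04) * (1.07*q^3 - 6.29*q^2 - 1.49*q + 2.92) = -0.6206*q^5 + 8.8805*q^4 - 32.0767*q^3 + 3.8519*q^2 + 17.3184*q - 5.9568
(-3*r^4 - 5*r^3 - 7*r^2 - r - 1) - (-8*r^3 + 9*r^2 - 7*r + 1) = -3*r^4 + 3*r^3 - 16*r^2 + 6*r - 2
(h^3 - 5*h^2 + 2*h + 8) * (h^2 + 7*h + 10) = h^5 + 2*h^4 - 23*h^3 - 28*h^2 + 76*h + 80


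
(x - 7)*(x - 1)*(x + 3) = x^3 - 5*x^2 - 17*x + 21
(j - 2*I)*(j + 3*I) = j^2 + I*j + 6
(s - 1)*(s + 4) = s^2 + 3*s - 4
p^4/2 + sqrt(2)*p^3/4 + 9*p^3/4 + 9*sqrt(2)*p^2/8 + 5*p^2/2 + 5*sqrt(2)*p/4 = p*(p/2 + 1)*(p + 5/2)*(p + sqrt(2)/2)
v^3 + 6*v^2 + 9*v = v*(v + 3)^2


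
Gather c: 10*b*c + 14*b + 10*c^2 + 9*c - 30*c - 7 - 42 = 14*b + 10*c^2 + c*(10*b - 21) - 49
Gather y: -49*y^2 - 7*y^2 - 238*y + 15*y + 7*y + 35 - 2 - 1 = -56*y^2 - 216*y + 32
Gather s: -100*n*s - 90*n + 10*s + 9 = -90*n + s*(10 - 100*n) + 9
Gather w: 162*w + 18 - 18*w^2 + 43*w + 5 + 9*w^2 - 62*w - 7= -9*w^2 + 143*w + 16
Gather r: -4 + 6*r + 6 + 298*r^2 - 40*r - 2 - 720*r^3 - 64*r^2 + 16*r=-720*r^3 + 234*r^2 - 18*r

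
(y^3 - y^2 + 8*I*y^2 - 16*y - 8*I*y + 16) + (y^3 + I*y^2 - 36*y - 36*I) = 2*y^3 - y^2 + 9*I*y^2 - 52*y - 8*I*y + 16 - 36*I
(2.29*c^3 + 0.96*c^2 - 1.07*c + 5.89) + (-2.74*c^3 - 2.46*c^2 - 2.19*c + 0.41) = -0.45*c^3 - 1.5*c^2 - 3.26*c + 6.3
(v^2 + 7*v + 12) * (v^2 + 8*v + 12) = v^4 + 15*v^3 + 80*v^2 + 180*v + 144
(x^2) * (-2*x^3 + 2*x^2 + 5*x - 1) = -2*x^5 + 2*x^4 + 5*x^3 - x^2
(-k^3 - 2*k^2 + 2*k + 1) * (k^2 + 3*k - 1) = -k^5 - 5*k^4 - 3*k^3 + 9*k^2 + k - 1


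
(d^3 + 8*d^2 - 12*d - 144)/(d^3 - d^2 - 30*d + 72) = (d + 6)/(d - 3)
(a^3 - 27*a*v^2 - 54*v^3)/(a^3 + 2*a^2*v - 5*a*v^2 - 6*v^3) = (-a^2 + 3*a*v + 18*v^2)/(-a^2 + a*v + 2*v^2)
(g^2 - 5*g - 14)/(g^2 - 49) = (g + 2)/(g + 7)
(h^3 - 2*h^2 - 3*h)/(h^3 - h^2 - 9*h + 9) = h*(h + 1)/(h^2 + 2*h - 3)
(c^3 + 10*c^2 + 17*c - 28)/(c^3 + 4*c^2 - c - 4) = (c + 7)/(c + 1)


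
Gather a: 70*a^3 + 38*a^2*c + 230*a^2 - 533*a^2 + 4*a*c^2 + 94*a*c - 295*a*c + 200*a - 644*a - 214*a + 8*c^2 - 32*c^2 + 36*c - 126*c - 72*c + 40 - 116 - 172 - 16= 70*a^3 + a^2*(38*c - 303) + a*(4*c^2 - 201*c - 658) - 24*c^2 - 162*c - 264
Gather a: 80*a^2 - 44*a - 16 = 80*a^2 - 44*a - 16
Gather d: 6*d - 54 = 6*d - 54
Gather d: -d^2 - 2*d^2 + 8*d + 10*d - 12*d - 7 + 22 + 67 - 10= -3*d^2 + 6*d + 72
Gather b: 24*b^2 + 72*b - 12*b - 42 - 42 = 24*b^2 + 60*b - 84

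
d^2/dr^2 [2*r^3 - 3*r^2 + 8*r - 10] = 12*r - 6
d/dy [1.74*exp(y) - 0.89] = 1.74*exp(y)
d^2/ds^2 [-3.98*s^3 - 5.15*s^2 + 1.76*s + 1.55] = -23.88*s - 10.3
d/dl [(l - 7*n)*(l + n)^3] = 4*(l - 5*n)*(l + n)^2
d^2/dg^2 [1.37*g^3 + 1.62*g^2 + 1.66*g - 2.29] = 8.22*g + 3.24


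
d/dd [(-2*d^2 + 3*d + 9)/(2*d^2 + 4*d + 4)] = (-7*d^2 - 26*d - 12)/(2*(d^4 + 4*d^3 + 8*d^2 + 8*d + 4))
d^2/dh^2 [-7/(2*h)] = -7/h^3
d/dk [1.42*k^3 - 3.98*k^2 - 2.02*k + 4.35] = 4.26*k^2 - 7.96*k - 2.02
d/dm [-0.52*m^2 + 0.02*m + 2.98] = 0.02 - 1.04*m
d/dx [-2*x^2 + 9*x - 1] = 9 - 4*x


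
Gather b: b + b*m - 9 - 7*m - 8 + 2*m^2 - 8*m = b*(m + 1) + 2*m^2 - 15*m - 17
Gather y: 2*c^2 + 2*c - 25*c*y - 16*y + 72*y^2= 2*c^2 + 2*c + 72*y^2 + y*(-25*c - 16)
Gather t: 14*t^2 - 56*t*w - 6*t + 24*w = 14*t^2 + t*(-56*w - 6) + 24*w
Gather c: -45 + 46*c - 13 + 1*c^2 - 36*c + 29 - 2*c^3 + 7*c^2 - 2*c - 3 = -2*c^3 + 8*c^2 + 8*c - 32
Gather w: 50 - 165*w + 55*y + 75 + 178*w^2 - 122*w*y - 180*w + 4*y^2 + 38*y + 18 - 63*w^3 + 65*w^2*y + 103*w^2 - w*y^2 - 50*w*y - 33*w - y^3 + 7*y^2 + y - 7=-63*w^3 + w^2*(65*y + 281) + w*(-y^2 - 172*y - 378) - y^3 + 11*y^2 + 94*y + 136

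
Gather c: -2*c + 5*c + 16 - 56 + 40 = 3*c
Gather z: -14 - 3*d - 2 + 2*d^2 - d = 2*d^2 - 4*d - 16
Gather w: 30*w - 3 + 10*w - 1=40*w - 4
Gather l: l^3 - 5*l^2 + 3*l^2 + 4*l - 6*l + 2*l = l^3 - 2*l^2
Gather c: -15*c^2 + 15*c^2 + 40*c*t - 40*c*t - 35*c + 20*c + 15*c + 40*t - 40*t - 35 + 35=0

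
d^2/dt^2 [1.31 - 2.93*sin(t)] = 2.93*sin(t)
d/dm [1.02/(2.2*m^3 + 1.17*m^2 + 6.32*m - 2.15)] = (-6.732*m^2 - 2.3868*m - 6.4464)/(2.2*m^3 + 1.17*m^2 + 6.32*m - 2.15)^2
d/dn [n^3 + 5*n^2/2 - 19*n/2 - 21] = 3*n^2 + 5*n - 19/2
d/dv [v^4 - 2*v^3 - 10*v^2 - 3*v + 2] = 4*v^3 - 6*v^2 - 20*v - 3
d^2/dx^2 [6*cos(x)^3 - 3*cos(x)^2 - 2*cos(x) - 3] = -5*cos(x)/2 + 6*cos(2*x) - 27*cos(3*x)/2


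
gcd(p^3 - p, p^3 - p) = p^3 - p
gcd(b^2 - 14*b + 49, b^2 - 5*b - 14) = b - 7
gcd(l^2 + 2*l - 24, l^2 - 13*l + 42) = 1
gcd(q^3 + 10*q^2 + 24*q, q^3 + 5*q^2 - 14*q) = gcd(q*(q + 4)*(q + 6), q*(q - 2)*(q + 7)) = q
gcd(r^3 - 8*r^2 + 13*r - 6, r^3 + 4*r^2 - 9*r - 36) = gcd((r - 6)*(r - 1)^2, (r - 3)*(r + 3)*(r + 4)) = 1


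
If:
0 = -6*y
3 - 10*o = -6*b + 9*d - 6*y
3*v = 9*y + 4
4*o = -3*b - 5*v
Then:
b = -4*o/3 - 20/9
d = -2*o - 31/27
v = 4/3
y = 0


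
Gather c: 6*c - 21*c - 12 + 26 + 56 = 70 - 15*c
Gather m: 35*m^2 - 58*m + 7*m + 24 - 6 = 35*m^2 - 51*m + 18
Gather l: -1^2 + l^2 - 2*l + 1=l^2 - 2*l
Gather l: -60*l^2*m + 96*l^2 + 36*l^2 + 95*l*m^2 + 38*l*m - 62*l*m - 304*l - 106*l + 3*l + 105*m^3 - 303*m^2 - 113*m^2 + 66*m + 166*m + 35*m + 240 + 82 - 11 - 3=l^2*(132 - 60*m) + l*(95*m^2 - 24*m - 407) + 105*m^3 - 416*m^2 + 267*m + 308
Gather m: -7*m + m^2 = m^2 - 7*m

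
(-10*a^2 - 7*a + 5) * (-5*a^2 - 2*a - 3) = 50*a^4 + 55*a^3 + 19*a^2 + 11*a - 15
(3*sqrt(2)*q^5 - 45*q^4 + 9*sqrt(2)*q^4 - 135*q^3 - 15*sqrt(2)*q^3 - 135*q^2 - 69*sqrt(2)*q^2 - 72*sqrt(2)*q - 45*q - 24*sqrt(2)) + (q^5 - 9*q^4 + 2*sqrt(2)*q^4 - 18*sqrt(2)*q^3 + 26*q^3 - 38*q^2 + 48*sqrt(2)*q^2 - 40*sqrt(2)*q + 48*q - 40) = q^5 + 3*sqrt(2)*q^5 - 54*q^4 + 11*sqrt(2)*q^4 - 109*q^3 - 33*sqrt(2)*q^3 - 173*q^2 - 21*sqrt(2)*q^2 - 112*sqrt(2)*q + 3*q - 40 - 24*sqrt(2)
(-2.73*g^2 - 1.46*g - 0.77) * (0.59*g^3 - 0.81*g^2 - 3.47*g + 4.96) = -1.6107*g^5 + 1.3499*g^4 + 10.2014*g^3 - 7.8509*g^2 - 4.5697*g - 3.8192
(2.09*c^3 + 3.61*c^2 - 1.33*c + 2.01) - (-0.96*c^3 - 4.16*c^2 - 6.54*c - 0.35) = 3.05*c^3 + 7.77*c^2 + 5.21*c + 2.36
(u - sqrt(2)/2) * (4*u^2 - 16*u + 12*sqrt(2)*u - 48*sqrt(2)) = 4*u^3 - 16*u^2 + 10*sqrt(2)*u^2 - 40*sqrt(2)*u - 12*u + 48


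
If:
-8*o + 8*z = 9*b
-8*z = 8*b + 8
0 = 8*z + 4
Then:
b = -1/2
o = 1/16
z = -1/2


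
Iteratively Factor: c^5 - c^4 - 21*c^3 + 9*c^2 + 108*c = (c + 3)*(c^4 - 4*c^3 - 9*c^2 + 36*c) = c*(c + 3)*(c^3 - 4*c^2 - 9*c + 36) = c*(c + 3)^2*(c^2 - 7*c + 12) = c*(c - 3)*(c + 3)^2*(c - 4)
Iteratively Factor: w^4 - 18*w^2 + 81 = (w - 3)*(w^3 + 3*w^2 - 9*w - 27) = (w - 3)*(w + 3)*(w^2 - 9) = (w - 3)*(w + 3)^2*(w - 3)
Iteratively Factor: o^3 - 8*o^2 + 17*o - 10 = (o - 1)*(o^2 - 7*o + 10) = (o - 5)*(o - 1)*(o - 2)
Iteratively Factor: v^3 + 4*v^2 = (v)*(v^2 + 4*v) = v^2*(v + 4)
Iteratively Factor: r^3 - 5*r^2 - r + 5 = (r - 1)*(r^2 - 4*r - 5) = (r - 1)*(r + 1)*(r - 5)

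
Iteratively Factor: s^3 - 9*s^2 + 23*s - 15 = (s - 3)*(s^2 - 6*s + 5) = (s - 5)*(s - 3)*(s - 1)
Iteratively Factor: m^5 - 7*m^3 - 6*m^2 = (m + 1)*(m^4 - m^3 - 6*m^2) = (m - 3)*(m + 1)*(m^3 + 2*m^2) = m*(m - 3)*(m + 1)*(m^2 + 2*m) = m*(m - 3)*(m + 1)*(m + 2)*(m)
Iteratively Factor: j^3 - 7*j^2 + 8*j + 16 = (j - 4)*(j^2 - 3*j - 4) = (j - 4)*(j + 1)*(j - 4)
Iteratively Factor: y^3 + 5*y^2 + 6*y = (y + 3)*(y^2 + 2*y) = (y + 2)*(y + 3)*(y)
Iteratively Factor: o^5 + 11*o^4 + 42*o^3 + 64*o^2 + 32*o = (o)*(o^4 + 11*o^3 + 42*o^2 + 64*o + 32) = o*(o + 1)*(o^3 + 10*o^2 + 32*o + 32) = o*(o + 1)*(o + 4)*(o^2 + 6*o + 8) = o*(o + 1)*(o + 4)^2*(o + 2)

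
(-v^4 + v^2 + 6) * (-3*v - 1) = 3*v^5 + v^4 - 3*v^3 - v^2 - 18*v - 6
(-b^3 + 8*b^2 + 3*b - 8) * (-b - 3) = b^4 - 5*b^3 - 27*b^2 - b + 24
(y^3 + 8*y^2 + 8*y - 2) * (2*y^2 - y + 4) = 2*y^5 + 15*y^4 + 12*y^3 + 20*y^2 + 34*y - 8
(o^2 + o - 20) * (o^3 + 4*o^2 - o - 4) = o^5 + 5*o^4 - 17*o^3 - 85*o^2 + 16*o + 80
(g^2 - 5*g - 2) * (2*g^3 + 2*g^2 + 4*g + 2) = 2*g^5 - 8*g^4 - 10*g^3 - 22*g^2 - 18*g - 4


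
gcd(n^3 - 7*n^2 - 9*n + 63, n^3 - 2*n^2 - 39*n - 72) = n + 3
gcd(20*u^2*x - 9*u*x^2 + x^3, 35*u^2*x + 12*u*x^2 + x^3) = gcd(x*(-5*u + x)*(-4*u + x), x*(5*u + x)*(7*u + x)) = x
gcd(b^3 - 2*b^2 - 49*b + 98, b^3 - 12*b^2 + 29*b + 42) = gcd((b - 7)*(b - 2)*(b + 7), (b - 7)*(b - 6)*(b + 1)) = b - 7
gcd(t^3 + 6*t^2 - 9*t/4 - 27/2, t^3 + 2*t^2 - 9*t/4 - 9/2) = t^2 - 9/4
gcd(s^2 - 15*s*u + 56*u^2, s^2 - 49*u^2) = s - 7*u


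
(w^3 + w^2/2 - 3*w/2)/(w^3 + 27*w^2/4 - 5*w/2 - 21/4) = 2*w*(2*w + 3)/(4*w^2 + 31*w + 21)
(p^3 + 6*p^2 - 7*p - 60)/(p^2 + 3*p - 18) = (p^2 + 9*p + 20)/(p + 6)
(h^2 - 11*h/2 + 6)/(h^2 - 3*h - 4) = (h - 3/2)/(h + 1)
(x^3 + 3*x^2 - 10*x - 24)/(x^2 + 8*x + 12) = (x^2 + x - 12)/(x + 6)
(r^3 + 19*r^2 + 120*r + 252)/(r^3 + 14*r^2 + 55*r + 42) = (r + 6)/(r + 1)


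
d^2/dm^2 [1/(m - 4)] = 2/(m - 4)^3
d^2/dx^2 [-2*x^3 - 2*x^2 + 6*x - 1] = -12*x - 4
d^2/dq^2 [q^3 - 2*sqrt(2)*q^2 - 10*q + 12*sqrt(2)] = 6*q - 4*sqrt(2)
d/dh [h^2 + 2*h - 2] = 2*h + 2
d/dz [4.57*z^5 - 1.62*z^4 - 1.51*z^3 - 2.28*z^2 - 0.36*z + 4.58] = 22.85*z^4 - 6.48*z^3 - 4.53*z^2 - 4.56*z - 0.36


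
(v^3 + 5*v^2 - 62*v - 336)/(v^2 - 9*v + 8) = (v^2 + 13*v + 42)/(v - 1)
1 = 1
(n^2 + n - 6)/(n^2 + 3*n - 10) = (n + 3)/(n + 5)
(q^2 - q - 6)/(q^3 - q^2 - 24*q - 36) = (q - 3)/(q^2 - 3*q - 18)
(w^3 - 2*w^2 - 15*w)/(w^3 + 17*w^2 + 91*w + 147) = w*(w - 5)/(w^2 + 14*w + 49)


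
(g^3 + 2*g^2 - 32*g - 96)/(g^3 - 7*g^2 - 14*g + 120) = (g + 4)/(g - 5)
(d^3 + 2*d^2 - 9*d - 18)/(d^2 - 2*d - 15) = (d^2 - d - 6)/(d - 5)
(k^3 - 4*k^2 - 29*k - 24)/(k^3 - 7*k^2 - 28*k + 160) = (k^2 + 4*k + 3)/(k^2 + k - 20)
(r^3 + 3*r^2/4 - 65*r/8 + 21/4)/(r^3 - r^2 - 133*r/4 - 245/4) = (4*r^2 - 11*r + 6)/(2*(2*r^2 - 9*r - 35))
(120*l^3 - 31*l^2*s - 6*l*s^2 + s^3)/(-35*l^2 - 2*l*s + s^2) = (24*l^2 - 11*l*s + s^2)/(-7*l + s)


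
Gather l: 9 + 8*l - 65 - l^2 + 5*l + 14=-l^2 + 13*l - 42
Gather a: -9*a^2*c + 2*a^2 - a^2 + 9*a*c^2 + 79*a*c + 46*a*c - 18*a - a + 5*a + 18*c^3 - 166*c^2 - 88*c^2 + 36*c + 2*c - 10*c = a^2*(1 - 9*c) + a*(9*c^2 + 125*c - 14) + 18*c^3 - 254*c^2 + 28*c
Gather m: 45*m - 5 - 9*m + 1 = 36*m - 4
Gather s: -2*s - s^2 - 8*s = -s^2 - 10*s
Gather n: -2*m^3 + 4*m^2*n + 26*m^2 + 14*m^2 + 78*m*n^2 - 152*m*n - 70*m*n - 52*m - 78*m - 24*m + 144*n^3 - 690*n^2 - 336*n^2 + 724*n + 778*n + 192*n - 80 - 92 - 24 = -2*m^3 + 40*m^2 - 154*m + 144*n^3 + n^2*(78*m - 1026) + n*(4*m^2 - 222*m + 1694) - 196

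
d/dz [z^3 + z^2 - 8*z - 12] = 3*z^2 + 2*z - 8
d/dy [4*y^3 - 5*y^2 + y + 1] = 12*y^2 - 10*y + 1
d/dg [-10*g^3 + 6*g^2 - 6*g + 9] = -30*g^2 + 12*g - 6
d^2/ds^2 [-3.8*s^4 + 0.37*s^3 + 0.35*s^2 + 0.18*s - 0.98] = -45.6*s^2 + 2.22*s + 0.7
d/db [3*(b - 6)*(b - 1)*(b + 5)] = 9*b^2 - 12*b - 87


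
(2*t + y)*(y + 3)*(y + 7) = 2*t*y^2 + 20*t*y + 42*t + y^3 + 10*y^2 + 21*y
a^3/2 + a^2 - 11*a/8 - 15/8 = (a/2 + 1/2)*(a - 3/2)*(a + 5/2)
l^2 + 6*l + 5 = (l + 1)*(l + 5)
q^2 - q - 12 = (q - 4)*(q + 3)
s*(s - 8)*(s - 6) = s^3 - 14*s^2 + 48*s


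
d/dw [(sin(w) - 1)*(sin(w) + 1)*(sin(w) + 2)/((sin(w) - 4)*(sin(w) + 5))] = (sin(w)^4 + 2*sin(w)^3 - 57*sin(w)^2 - 76*sin(w) + 22)*cos(w)/((sin(w) - 4)^2*(sin(w) + 5)^2)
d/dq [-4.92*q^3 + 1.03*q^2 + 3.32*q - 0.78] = -14.76*q^2 + 2.06*q + 3.32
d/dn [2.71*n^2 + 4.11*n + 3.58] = 5.42*n + 4.11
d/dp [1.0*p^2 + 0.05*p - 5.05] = 2.0*p + 0.05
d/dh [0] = 0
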